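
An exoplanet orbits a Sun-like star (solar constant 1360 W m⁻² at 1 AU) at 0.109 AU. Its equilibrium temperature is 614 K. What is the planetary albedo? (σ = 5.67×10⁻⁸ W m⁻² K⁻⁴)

Flux at 0.109 AU: S = 1360/0.109² = 1.14×10⁵ W m⁻².
From T_eq⁴ = S(1−A)/(4σ): 1−A = 4σT_eq⁴/S.
1−A = 4 × 5.67×10⁻⁸ × (614)⁴ / 1.14×10⁵ = 0.282.

A ≈ 0.72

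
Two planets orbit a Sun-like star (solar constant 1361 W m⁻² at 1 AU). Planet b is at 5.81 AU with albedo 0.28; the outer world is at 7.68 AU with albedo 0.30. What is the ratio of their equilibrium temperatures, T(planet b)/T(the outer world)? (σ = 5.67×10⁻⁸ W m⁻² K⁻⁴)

T₁/T₂ ≈ 1.158

T_eq = [S₀(1−A)/(4σd²)]^(1/4), so T ∝ (1−A)^(1/4) / √d.
T₁ = [1361×0.72/(4×5.67×10⁻⁸×5.81²)]^(1/4) = 106.37 K.
T₂ = [1361×0.70/(4×5.67×10⁻⁸×7.68²)]^(1/4) = 91.86 K.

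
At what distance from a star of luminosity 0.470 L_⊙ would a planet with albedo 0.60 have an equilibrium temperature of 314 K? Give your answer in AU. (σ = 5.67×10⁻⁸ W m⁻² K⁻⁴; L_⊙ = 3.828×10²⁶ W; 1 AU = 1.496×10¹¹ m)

d ≈ 0.341 AU

L = 0.470 × 3.828×10²⁶ = 1.80×10²⁶ W.
From T_eq⁴ = L(1−A)/(16πσd²): d = √[L(1−A)/(16πσT_eq⁴)].
d = √[1.80×10²⁶ × 0.40 / (16π × 5.67×10⁻⁸ × (314)⁴)] = 5.10×10¹⁰ m = 0.341 AU.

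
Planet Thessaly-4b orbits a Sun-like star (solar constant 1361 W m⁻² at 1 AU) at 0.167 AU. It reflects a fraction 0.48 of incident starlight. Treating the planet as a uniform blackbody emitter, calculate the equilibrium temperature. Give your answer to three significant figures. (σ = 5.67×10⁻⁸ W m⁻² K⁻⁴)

Flux at 0.167 AU: S = 1361/0.167² = 4.88×10⁴ W m⁻².
Energy balance: absorbed = emitted ⇒ πR²·S(1−A) = 4πR²·σT_eq⁴, so T_eq⁴ = S(1−A)/(4σ).
T_eq = [4.88×10⁴ × 0.52 / (4 × 5.67×10⁻⁸)]^(1/4) = (1.12×10¹¹)^(1/4) = 578 K.

T_eq ≈ 578 K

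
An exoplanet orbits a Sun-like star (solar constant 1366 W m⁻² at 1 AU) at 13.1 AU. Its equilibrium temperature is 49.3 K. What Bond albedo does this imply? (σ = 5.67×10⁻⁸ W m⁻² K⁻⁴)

A ≈ 0.83

Flux at 13.1 AU: S = 1366/13.1² = 7.96 W m⁻².
From T_eq⁴ = S(1−A)/(4σ): 1−A = 4σT_eq⁴/S.
1−A = 4 × 5.67×10⁻⁸ × (49.3)⁴ / 7.96 = 0.168.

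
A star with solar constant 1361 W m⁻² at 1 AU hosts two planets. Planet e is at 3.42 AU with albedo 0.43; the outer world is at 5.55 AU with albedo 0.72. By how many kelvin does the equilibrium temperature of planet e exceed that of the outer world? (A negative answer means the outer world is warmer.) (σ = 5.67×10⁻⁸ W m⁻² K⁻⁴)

T_eq = [S₀(1−A)/(4σd²)]^(1/4), so T ∝ (1−A)^(1/4) / √d.
T₁ = [1361×0.57/(4×5.67×10⁻⁸×3.42²)]^(1/4) = 130.77 K.
T₂ = [1361×0.28/(4×5.67×10⁻⁸×5.55²)]^(1/4) = 85.94 K.

ΔT ≈ 44.8 K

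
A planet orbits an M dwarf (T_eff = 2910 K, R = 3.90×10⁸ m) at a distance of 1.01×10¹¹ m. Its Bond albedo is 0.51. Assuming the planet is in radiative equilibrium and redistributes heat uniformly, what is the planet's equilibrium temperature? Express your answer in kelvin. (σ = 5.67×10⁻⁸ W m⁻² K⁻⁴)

T_eq ≈ 107 K

L = 4πR_⋆²σT_⋆⁴ = 4π(3.90×10⁸)² × 5.67×10⁻⁸ × (2910)⁴ = 7.77×10²⁴ W.
S = L/(4πd²) = 60.6 W m⁻².
Energy balance: absorbed = emitted ⇒ πR²·S(1−A) = 4πR²·σT_eq⁴, so T_eq⁴ = S(1−A)/(4σ).
T_eq = [60.6 × 0.49 / (4 × 5.67×10⁻⁸)]^(1/4) = (1.31×10⁸)^(1/4) = 107 K.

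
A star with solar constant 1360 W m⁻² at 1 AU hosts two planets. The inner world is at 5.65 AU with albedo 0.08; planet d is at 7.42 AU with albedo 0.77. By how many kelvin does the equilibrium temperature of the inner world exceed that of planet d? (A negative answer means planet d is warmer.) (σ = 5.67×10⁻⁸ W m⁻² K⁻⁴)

T_eq = [S₀(1−A)/(4σd²)]^(1/4), so T ∝ (1−A)^(1/4) / √d.
T₁ = [1360×0.92/(4×5.67×10⁻⁸×5.65²)]^(1/4) = 114.66 K.
T₂ = [1360×0.23/(4×5.67×10⁻⁸×7.42²)]^(1/4) = 70.75 K.

ΔT ≈ 43.9 K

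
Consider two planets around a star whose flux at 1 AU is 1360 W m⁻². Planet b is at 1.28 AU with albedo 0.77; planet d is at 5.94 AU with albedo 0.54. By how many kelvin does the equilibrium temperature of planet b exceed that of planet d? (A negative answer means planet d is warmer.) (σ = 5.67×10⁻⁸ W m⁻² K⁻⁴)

T_eq = [S₀(1−A)/(4σd²)]^(1/4), so T ∝ (1−A)^(1/4) / √d.
T₁ = [1360×0.23/(4×5.67×10⁻⁸×1.28²)]^(1/4) = 170.33 K.
T₂ = [1360×0.46/(4×5.67×10⁻⁸×5.94²)]^(1/4) = 94.03 K.

ΔT ≈ 76.3 K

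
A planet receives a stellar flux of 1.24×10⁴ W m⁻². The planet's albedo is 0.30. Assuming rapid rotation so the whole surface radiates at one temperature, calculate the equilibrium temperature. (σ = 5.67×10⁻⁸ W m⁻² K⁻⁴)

T_eq ≈ 442 K

Energy balance: absorbed = emitted ⇒ πR²·S(1−A) = 4πR²·σT_eq⁴, so T_eq⁴ = S(1−A)/(4σ).
T_eq = [1.24×10⁴ × 0.70 / (4 × 5.67×10⁻⁸)]^(1/4) = (3.83×10¹⁰)^(1/4) = 442 K.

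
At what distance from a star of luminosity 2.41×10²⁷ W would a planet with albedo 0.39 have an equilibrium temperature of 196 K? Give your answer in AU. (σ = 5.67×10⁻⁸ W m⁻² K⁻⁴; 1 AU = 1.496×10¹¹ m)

d ≈ 3.95 AU

From T_eq⁴ = L(1−A)/(16πσd²): d = √[L(1−A)/(16πσT_eq⁴)].
d = √[2.41×10²⁷ × 0.61 / (16π × 5.67×10⁻⁸ × (196)⁴)] = 5.91×10¹¹ m = 3.95 AU.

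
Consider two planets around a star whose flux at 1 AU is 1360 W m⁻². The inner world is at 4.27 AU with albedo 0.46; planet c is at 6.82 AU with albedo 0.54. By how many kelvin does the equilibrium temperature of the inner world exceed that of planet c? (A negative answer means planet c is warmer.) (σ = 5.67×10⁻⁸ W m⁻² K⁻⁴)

T_eq = [S₀(1−A)/(4σd²)]^(1/4), so T ∝ (1−A)^(1/4) / √d.
T₁ = [1360×0.54/(4×5.67×10⁻⁸×4.27²)]^(1/4) = 115.44 K.
T₂ = [1360×0.46/(4×5.67×10⁻⁸×6.82²)]^(1/4) = 87.75 K.

ΔT ≈ 27.7 K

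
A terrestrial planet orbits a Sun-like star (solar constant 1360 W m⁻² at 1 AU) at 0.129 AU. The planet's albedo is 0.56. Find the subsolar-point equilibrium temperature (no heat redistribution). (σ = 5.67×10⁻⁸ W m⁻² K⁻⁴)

Flux at 0.129 AU: S = 1360/0.129² = 8.17×10⁴ W m⁻².
At the subsolar point the surface absorbs S(1−A) and emits σT⁴ per unit area — no factor of 4, since only the local patch is in balance.
T = [8.17×10⁴ × 0.44 / 5.67×10⁻⁸]^(1/4) = (6.34×10¹¹)^(1/4) = 892 K.

T_ss ≈ 892 K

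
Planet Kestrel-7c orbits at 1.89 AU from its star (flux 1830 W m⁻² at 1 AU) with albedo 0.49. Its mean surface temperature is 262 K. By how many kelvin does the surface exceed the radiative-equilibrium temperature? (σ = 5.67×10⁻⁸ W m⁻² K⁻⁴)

ΔT ≈ 77.8 K

S = 1830/1.89² = 512.3 W m⁻².
T_eq = [S(1−A)/(4σ)]^(1/4) = [512.3×0.51/(4×5.67×10⁻⁸)]^(1/4) = 184.2 K.
ΔT = T_surf − T_eq = 262 − 184.2.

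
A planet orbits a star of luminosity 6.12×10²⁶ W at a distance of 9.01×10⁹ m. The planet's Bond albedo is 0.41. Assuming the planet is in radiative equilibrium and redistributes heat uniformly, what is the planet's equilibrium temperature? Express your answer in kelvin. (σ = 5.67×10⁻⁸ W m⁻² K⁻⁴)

T_eq ≈ 1120 K

Flux: S = L/(4πd²) = 6.12×10²⁶/(4π×(9.01×10⁹)²) = 6.00×10⁵ W m⁻².
Energy balance: absorbed = emitted ⇒ πR²·S(1−A) = 4πR²·σT_eq⁴, so T_eq⁴ = S(1−A)/(4σ).
T_eq = [6.00×10⁵ × 0.59 / (4 × 5.67×10⁻⁸)]^(1/4) = (1.56×10¹²)^(1/4) = 1120 K.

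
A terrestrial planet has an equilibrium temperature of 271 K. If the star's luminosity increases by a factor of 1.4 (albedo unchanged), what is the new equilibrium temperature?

T_eq ∝ L^(1/4) · d^(−1/2).
T′ = 271 × 1.4^(1/4) = 295 K.

T_eq ≈ 295 K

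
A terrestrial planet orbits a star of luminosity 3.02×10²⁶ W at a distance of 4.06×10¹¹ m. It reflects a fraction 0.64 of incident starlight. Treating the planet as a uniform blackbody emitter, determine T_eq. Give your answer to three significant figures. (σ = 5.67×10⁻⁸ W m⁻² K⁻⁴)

Flux: S = L/(4πd²) = 3.02×10²⁶/(4π×(4.06×10¹¹)²) = 146 W m⁻².
Energy balance: absorbed = emitted ⇒ πR²·S(1−A) = 4πR²·σT_eq⁴, so T_eq⁴ = S(1−A)/(4σ).
T_eq = [146 × 0.36 / (4 × 5.67×10⁻⁸)]^(1/4) = (2.31×10⁸)^(1/4) = 123 K.

T_eq ≈ 123 K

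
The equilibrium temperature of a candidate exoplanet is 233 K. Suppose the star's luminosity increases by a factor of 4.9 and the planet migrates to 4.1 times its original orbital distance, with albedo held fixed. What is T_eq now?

T_eq ≈ 171 K

T_eq ∝ L^(1/4) · d^(−1/2).
T′ = 233 × 4.9^(1/4) / 4.1^(1/2) = 171 K.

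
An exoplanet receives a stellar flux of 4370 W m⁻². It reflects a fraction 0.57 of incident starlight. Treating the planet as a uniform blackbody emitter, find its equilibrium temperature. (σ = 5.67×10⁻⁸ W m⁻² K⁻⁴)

T_eq ≈ 302 K

Energy balance: absorbed = emitted ⇒ πR²·S(1−A) = 4πR²·σT_eq⁴, so T_eq⁴ = S(1−A)/(4σ).
T_eq = [4370 × 0.43 / (4 × 5.67×10⁻⁸)]^(1/4) = (8.29×10⁹)^(1/4) = 302 K.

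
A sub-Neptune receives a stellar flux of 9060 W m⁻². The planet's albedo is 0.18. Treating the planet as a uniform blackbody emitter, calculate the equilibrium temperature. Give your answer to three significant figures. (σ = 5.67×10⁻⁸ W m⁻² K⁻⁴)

Energy balance: absorbed = emitted ⇒ πR²·S(1−A) = 4πR²·σT_eq⁴, so T_eq⁴ = S(1−A)/(4σ).
T_eq = [9060 × 0.82 / (4 × 5.67×10⁻⁸)]^(1/4) = (3.28×10¹⁰)^(1/4) = 425 K.

T_eq ≈ 425 K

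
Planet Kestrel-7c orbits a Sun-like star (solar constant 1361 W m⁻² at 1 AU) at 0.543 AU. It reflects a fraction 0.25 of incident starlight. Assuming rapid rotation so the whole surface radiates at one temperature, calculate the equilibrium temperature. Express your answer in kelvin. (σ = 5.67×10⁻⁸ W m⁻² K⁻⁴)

T_eq ≈ 351 K

Flux at 0.543 AU: S = 1361/0.543² = 4620 W m⁻².
Energy balance: absorbed = emitted ⇒ πR²·S(1−A) = 4πR²·σT_eq⁴, so T_eq⁴ = S(1−A)/(4σ).
T_eq = [4620 × 0.75 / (4 × 5.67×10⁻⁸)]^(1/4) = (1.53×10¹⁰)^(1/4) = 351 K.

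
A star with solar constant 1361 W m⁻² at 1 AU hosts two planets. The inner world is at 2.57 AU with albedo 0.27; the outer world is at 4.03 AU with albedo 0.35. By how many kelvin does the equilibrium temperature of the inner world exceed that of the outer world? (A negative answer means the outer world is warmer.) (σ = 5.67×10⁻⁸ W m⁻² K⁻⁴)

ΔT ≈ 36.0 K

T_eq = [S₀(1−A)/(4σd²)]^(1/4), so T ∝ (1−A)^(1/4) / √d.
T₁ = [1361×0.73/(4×5.67×10⁻⁸×2.57²)]^(1/4) = 160.48 K.
T₂ = [1361×0.65/(4×5.67×10⁻⁸×4.03²)]^(1/4) = 124.49 K.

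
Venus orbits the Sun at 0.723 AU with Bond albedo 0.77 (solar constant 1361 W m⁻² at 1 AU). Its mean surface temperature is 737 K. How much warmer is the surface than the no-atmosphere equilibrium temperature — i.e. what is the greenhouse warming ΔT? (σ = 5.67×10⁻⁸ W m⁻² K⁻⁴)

ΔT ≈ 510.3 K

S = 1361/0.723² = 2604 W m⁻².
T_eq = [S(1−A)/(4σ)]^(1/4) = [2604×0.23/(4×5.67×10⁻⁸)]^(1/4) = 226.7 K.
ΔT = T_surf − T_eq = 737 − 226.7.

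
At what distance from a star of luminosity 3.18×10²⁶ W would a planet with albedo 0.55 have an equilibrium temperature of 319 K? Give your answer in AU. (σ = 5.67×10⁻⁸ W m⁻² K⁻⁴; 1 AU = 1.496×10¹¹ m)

d ≈ 0.465 AU

From T_eq⁴ = L(1−A)/(16πσd²): d = √[L(1−A)/(16πσT_eq⁴)].
d = √[3.18×10²⁶ × 0.45 / (16π × 5.67×10⁻⁸ × (319)⁴)] = 6.96×10¹⁰ m = 0.465 AU.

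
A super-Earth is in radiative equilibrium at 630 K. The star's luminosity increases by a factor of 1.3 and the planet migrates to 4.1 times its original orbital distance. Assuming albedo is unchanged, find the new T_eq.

T_eq ∝ L^(1/4) · d^(−1/2).
T′ = 630 × 1.3^(1/4) / 4.1^(1/2) = 332 K.

T_eq ≈ 332 K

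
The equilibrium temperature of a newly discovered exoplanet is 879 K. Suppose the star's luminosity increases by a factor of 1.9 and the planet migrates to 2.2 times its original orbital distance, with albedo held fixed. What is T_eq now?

T_eq ∝ L^(1/4) · d^(−1/2).
T′ = 879 × 1.9^(1/4) / 2.2^(1/2) = 696 K.

T_eq ≈ 696 K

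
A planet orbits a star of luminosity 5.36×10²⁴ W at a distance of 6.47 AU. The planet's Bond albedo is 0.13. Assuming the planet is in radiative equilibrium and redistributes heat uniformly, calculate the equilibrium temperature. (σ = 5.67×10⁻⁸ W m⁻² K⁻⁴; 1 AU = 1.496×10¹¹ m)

T_eq ≈ 36.4 K

d = 6.47 AU = 9.68×10¹¹ m.
Flux: S = L/(4πd²) = 5.36×10²⁴/(4π×(9.68×10¹¹)²) = 0.455 W m⁻².
Energy balance: absorbed = emitted ⇒ πR²·S(1−A) = 4πR²·σT_eq⁴, so T_eq⁴ = S(1−A)/(4σ).
T_eq = [0.455 × 0.87 / (4 × 5.67×10⁻⁸)]^(1/4) = (1.75×10⁶)^(1/4) = 36.4 K.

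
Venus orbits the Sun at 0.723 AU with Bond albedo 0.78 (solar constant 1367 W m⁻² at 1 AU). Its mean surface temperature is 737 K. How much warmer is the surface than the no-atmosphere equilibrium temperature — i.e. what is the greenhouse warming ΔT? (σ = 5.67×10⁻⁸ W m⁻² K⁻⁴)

S = 1367/0.723² = 2615 W m⁻².
T_eq = [S(1−A)/(4σ)]^(1/4) = [2615×0.22/(4×5.67×10⁻⁸)]^(1/4) = 224.4 K.
ΔT = T_surf − T_eq = 737 − 224.4.

ΔT ≈ 512.6 K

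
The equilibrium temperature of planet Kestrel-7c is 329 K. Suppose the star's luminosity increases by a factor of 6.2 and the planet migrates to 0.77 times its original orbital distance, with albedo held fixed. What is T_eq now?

T_eq ∝ L^(1/4) · d^(−1/2).
T′ = 329 × 6.2^(1/4) / 0.77^(1/2) = 592 K.

T_eq ≈ 592 K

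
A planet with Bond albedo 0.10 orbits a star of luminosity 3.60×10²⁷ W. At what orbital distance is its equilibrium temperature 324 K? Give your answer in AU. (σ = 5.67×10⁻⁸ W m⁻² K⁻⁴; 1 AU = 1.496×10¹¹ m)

d ≈ 2.15 AU

From T_eq⁴ = L(1−A)/(16πσd²): d = √[L(1−A)/(16πσT_eq⁴)].
d = √[3.60×10²⁷ × 0.90 / (16π × 5.67×10⁻⁸ × (324)⁴)] = 3.21×10¹¹ m = 2.15 AU.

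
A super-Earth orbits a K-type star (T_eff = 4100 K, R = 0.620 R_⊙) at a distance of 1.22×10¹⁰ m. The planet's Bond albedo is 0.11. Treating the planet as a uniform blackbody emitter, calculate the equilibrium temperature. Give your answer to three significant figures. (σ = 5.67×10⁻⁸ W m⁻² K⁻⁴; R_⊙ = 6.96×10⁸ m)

R_⋆ = 0.620 × 6.96×10⁸ = 4.32×10⁸ m.
L = 4πR_⋆²σT_⋆⁴ = 4π(4.32×10⁸)² × 5.67×10⁻⁸ × (4100)⁴ = 3.75×10²⁵ W.
S = L/(4πd²) = 2.00×10⁴ W m⁻².
Energy balance: absorbed = emitted ⇒ πR²·S(1−A) = 4πR²·σT_eq⁴, so T_eq⁴ = S(1−A)/(4σ).
T_eq = [2.00×10⁴ × 0.89 / (4 × 5.67×10⁻⁸)]^(1/4) = (7.87×10¹⁰)^(1/4) = 530 K.

T_eq ≈ 530 K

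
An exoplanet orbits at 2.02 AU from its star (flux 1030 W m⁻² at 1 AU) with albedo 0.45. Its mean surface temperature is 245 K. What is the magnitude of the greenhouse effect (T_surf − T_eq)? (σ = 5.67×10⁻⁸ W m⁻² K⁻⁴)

ΔT ≈ 87.7 K

S = 1030/2.02² = 252.4 W m⁻².
T_eq = [S(1−A)/(4σ)]^(1/4) = [252.4×0.55/(4×5.67×10⁻⁸)]^(1/4) = 157.3 K.
ΔT = T_surf − T_eq = 245 − 157.3.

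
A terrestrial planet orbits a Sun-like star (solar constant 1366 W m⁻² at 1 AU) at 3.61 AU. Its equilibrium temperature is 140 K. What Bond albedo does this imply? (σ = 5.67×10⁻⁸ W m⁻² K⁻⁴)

Flux at 3.61 AU: S = 1366/3.61² = 105 W m⁻².
From T_eq⁴ = S(1−A)/(4σ): 1−A = 4σT_eq⁴/S.
1−A = 4 × 5.67×10⁻⁸ × (140)⁴ / 105 = 0.831.

A ≈ 0.17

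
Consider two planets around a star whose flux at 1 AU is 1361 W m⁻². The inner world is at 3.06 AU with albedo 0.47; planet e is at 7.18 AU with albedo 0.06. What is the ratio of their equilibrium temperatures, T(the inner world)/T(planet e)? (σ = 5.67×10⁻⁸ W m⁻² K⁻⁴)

T₁/T₂ ≈ 1.327

T_eq = [S₀(1−A)/(4σd²)]^(1/4), so T ∝ (1−A)^(1/4) / √d.
T₁ = [1361×0.53/(4×5.67×10⁻⁸×3.06²)]^(1/4) = 135.76 K.
T₂ = [1361×0.94/(4×5.67×10⁻⁸×7.18²)]^(1/4) = 102.28 K.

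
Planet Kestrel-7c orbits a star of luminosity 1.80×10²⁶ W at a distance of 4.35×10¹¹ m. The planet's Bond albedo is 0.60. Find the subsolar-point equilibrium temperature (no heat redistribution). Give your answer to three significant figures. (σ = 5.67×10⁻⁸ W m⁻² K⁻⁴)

T_ss ≈ 152 K

Flux: S = L/(4πd²) = 1.80×10²⁶/(4π×(4.35×10¹¹)²) = 75.7 W m⁻².
At the subsolar point the surface absorbs S(1−A) and emits σT⁴ per unit area — no factor of 4, since only the local patch is in balance.
T = [75.7 × 0.40 / 5.67×10⁻⁸]^(1/4) = (5.34×10⁸)^(1/4) = 152 K.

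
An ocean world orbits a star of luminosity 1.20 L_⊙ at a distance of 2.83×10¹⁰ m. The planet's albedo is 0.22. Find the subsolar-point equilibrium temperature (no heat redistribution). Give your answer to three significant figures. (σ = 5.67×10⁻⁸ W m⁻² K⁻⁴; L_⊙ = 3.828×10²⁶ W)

L = 1.20 × 3.828×10²⁶ = 4.59×10²⁶ W.
Flux: S = L/(4πd²) = 4.59×10²⁶/(4π×(2.83×10¹⁰)²) = 4.56×10⁴ W m⁻².
At the subsolar point the surface absorbs S(1−A) and emits σT⁴ per unit area — no factor of 4, since only the local patch is in balance.
T = [4.56×10⁴ × 0.78 / 5.67×10⁻⁸]^(1/4) = (6.28×10¹¹)^(1/4) = 890 K.

T_ss ≈ 890 K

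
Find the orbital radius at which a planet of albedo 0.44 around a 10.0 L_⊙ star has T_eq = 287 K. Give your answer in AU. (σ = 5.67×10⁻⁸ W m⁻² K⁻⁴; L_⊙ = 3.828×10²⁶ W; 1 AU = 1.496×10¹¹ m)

L = 10.0 × 3.828×10²⁶ = 3.83×10²⁷ W.
From T_eq⁴ = L(1−A)/(16πσd²): d = √[L(1−A)/(16πσT_eq⁴)].
d = √[3.83×10²⁷ × 0.56 / (16π × 5.67×10⁻⁸ × (287)⁴)] = 3.33×10¹¹ m = 2.23 AU.

d ≈ 2.23 AU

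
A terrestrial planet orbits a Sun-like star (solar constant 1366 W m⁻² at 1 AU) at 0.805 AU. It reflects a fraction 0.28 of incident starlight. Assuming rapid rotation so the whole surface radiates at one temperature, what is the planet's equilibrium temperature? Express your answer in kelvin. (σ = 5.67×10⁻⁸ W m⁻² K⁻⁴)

Flux at 0.805 AU: S = 1366/0.805² = 2110 W m⁻².
Energy balance: absorbed = emitted ⇒ πR²·S(1−A) = 4πR²·σT_eq⁴, so T_eq⁴ = S(1−A)/(4σ).
T_eq = [2110 × 0.72 / (4 × 5.67×10⁻⁸)]^(1/4) = (6.69×10⁹)^(1/4) = 286 K.

T_eq ≈ 286 K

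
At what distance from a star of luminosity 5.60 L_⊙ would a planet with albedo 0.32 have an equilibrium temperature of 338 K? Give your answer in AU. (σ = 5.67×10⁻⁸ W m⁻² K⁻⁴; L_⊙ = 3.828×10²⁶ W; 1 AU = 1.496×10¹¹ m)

d ≈ 1.32 AU

L = 5.60 × 3.828×10²⁶ = 2.14×10²⁷ W.
From T_eq⁴ = L(1−A)/(16πσd²): d = √[L(1−A)/(16πσT_eq⁴)].
d = √[2.14×10²⁷ × 0.68 / (16π × 5.67×10⁻⁸ × (338)⁴)] = 1.98×10¹¹ m = 1.32 AU.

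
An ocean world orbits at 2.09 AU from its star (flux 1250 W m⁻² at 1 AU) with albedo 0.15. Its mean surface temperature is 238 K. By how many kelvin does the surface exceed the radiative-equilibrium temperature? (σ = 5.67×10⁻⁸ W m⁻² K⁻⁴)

S = 1250/2.09² = 286.2 W m⁻².
T_eq = [S(1−A)/(4σ)]^(1/4) = [286.2×0.85/(4×5.67×10⁻⁸)]^(1/4) = 181.0 K.
ΔT = T_surf − T_eq = 238 − 181.0.

ΔT ≈ 57.0 K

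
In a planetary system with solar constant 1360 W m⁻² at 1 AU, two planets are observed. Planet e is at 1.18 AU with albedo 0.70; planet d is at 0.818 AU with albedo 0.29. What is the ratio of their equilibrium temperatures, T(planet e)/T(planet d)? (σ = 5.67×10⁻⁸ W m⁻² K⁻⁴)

T_eq = [S₀(1−A)/(4σd²)]^(1/4), so T ∝ (1−A)^(1/4) / √d.
T₁ = [1360×0.30/(4×5.67×10⁻⁸×1.18²)]^(1/4) = 189.59 K.
T₂ = [1360×0.71/(4×5.67×10⁻⁸×0.818²)]^(1/4) = 282.43 K.

T₁/T₂ ≈ 0.671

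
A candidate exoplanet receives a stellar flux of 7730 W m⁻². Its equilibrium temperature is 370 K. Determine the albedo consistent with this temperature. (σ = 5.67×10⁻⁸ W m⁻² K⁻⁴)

A ≈ 0.45

From T_eq⁴ = S(1−A)/(4σ): 1−A = 4σT_eq⁴/S.
1−A = 4 × 5.67×10⁻⁸ × (370)⁴ / 7730 = 0.550.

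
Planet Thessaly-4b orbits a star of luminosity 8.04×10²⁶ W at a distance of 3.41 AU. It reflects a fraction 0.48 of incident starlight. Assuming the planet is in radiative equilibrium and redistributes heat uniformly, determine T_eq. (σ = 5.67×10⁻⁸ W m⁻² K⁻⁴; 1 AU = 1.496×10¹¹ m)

d = 3.41 AU = 5.10×10¹¹ m.
Flux: S = L/(4πd²) = 8.04×10²⁶/(4π×(5.10×10¹¹)²) = 246 W m⁻².
Energy balance: absorbed = emitted ⇒ πR²·S(1−A) = 4πR²·σT_eq⁴, so T_eq⁴ = S(1−A)/(4σ).
T_eq = [246 × 0.52 / (4 × 5.67×10⁻⁸)]^(1/4) = (5.64×10⁸)^(1/4) = 154 K.

T_eq ≈ 154 K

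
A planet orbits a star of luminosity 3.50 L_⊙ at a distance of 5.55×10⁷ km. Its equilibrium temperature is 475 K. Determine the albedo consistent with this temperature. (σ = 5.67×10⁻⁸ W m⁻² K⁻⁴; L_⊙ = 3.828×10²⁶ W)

A ≈ 0.67

d = 5.55×10⁷ km = 5.55×10¹⁰ m.
L = 3.50 × 3.828×10²⁶ = 1.34×10²⁷ W.
Flux: S = L/(4πd²) = 1.34×10²⁷/(4π×(5.55×10¹⁰)²) = 3.46×10⁴ W m⁻².
From T_eq⁴ = S(1−A)/(4σ): 1−A = 4σT_eq⁴/S.
1−A = 4 × 5.67×10⁻⁸ × (475)⁴ / 3.46×10⁴ = 0.334.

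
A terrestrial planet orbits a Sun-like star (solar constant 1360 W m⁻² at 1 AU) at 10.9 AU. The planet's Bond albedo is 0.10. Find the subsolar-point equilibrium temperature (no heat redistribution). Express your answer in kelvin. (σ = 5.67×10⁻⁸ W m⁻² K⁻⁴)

Flux at 10.9 AU: S = 1360/10.9² = 11.4 W m⁻².
At the subsolar point the surface absorbs S(1−A) and emits σT⁴ per unit area — no factor of 4, since only the local patch is in balance.
T = [11.4 × 0.90 / 5.67×10⁻⁸]^(1/4) = (1.82×10⁸)^(1/4) = 116 K.

T_ss ≈ 116 K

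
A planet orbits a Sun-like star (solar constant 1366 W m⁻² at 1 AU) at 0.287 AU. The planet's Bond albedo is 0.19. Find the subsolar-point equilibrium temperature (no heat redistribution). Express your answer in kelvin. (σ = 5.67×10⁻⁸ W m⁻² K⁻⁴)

Flux at 0.287 AU: S = 1366/0.287² = 1.66×10⁴ W m⁻².
At the subsolar point the surface absorbs S(1−A) and emits σT⁴ per unit area — no factor of 4, since only the local patch is in balance.
T = [1.66×10⁴ × 0.81 / 5.67×10⁻⁸]^(1/4) = (2.37×10¹¹)^(1/4) = 698 K.

T_ss ≈ 698 K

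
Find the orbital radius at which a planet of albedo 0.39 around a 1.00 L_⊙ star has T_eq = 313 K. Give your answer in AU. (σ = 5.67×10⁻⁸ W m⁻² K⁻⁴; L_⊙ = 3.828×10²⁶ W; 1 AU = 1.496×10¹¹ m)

d ≈ 0.618 AU

L = 1.00 × 3.828×10²⁶ = 3.83×10²⁶ W.
From T_eq⁴ = L(1−A)/(16πσd²): d = √[L(1−A)/(16πσT_eq⁴)].
d = √[3.83×10²⁶ × 0.61 / (16π × 5.67×10⁻⁸ × (313)⁴)] = 9.24×10¹⁰ m = 0.618 AU.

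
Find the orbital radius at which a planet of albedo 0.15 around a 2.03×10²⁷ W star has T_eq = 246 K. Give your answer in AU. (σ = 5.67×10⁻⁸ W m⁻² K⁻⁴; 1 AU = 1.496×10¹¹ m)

d ≈ 2.72 AU

From T_eq⁴ = L(1−A)/(16πσd²): d = √[L(1−A)/(16πσT_eq⁴)].
d = √[2.03×10²⁷ × 0.85 / (16π × 5.67×10⁻⁸ × (246)⁴)] = 4.07×10¹¹ m = 2.72 AU.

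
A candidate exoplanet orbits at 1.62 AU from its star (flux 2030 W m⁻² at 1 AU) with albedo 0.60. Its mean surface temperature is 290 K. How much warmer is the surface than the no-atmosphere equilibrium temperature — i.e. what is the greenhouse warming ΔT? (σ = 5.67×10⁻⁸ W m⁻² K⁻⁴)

ΔT ≈ 97.8 K

S = 2030/1.62² = 773.5 W m⁻².
T_eq = [S(1−A)/(4σ)]^(1/4) = [773.5×0.40/(4×5.67×10⁻⁸)]^(1/4) = 192.2 K.
ΔT = T_surf − T_eq = 290 − 192.2.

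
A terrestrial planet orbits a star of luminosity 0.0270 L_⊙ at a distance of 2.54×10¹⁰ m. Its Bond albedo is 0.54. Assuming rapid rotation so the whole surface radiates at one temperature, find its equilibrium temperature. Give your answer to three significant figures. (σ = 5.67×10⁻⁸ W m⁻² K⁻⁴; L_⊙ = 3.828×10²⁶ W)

L = 0.0270 × 3.828×10²⁶ = 1.03×10²⁵ W.
Flux: S = L/(4πd²) = 1.03×10²⁵/(4π×(2.54×10¹⁰)²) = 1270 W m⁻².
Energy balance: absorbed = emitted ⇒ πR²·S(1−A) = 4πR²·σT_eq⁴, so T_eq⁴ = S(1−A)/(4σ).
T_eq = [1270 × 0.46 / (4 × 5.67×10⁻⁸)]^(1/4) = (2.59×10⁹)^(1/4) = 225 K.

T_eq ≈ 225 K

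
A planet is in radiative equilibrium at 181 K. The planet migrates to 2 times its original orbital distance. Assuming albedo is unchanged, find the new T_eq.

T_eq ≈ 128 K

T_eq ∝ L^(1/4) · d^(−1/2).
T′ = 181 / 2^(1/2) = 128 K.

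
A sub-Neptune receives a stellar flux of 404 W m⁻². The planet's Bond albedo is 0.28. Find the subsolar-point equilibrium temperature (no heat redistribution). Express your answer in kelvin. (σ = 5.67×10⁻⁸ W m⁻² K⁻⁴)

At the subsolar point the surface absorbs S(1−A) and emits σT⁴ per unit area — no factor of 4, since only the local patch is in balance.
T = [404 × 0.72 / 5.67×10⁻⁸]^(1/4) = (5.13×10⁹)^(1/4) = 268 K.

T_ss ≈ 268 K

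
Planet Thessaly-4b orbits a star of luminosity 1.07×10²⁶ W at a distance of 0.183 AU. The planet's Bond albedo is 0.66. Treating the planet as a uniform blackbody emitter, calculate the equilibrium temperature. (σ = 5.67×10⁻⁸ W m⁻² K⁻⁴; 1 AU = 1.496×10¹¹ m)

d = 0.183 AU = 2.74×10¹⁰ m.
Flux: S = L/(4πd²) = 1.07×10²⁶/(4π×(2.74×10¹⁰)²) = 1.14×10⁴ W m⁻².
Energy balance: absorbed = emitted ⇒ πR²·S(1−A) = 4πR²·σT_eq⁴, so T_eq⁴ = S(1−A)/(4σ).
T_eq = [1.14×10⁴ × 0.34 / (4 × 5.67×10⁻⁸)]^(1/4) = (1.70×10¹⁰)^(1/4) = 361 K.

T_eq ≈ 361 K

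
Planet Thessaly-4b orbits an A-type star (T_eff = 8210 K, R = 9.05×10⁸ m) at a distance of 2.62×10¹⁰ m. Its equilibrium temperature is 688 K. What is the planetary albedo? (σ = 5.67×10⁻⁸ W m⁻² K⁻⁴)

A ≈ 0.83

L = 4πR_⋆²σT_⋆⁴ = 4π(9.05×10⁸)² × 5.67×10⁻⁸ × (8210)⁴ = 2.65×10²⁷ W.
S = L/(4πd²) = 3.07×10⁵ W m⁻².
From T_eq⁴ = S(1−A)/(4σ): 1−A = 4σT_eq⁴/S.
1−A = 4 × 5.67×10⁻⁸ × (688)⁴ / 3.07×10⁵ = 0.165.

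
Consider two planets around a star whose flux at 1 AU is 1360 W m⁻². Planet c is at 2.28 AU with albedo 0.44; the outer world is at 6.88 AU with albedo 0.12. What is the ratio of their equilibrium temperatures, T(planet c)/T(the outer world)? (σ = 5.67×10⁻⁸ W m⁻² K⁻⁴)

T_eq = [S₀(1−A)/(4σd²)]^(1/4), so T ∝ (1−A)^(1/4) / √d.
T₁ = [1360×0.56/(4×5.67×10⁻⁸×2.28²)]^(1/4) = 159.42 K.
T₂ = [1360×0.88/(4×5.67×10⁻⁸×6.88²)]^(1/4) = 102.75 K.

T₁/T₂ ≈ 1.552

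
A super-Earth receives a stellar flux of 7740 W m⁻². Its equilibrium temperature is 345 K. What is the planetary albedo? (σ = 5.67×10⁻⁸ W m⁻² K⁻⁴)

A ≈ 0.58

From T_eq⁴ = S(1−A)/(4σ): 1−A = 4σT_eq⁴/S.
1−A = 4 × 5.67×10⁻⁸ × (345)⁴ / 7740 = 0.415.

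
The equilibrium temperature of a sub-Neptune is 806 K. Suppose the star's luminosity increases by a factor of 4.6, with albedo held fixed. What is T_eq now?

T_eq ∝ L^(1/4) · d^(−1/2).
T′ = 806 × 4.6^(1/4) = 1180 K.

T_eq ≈ 1180 K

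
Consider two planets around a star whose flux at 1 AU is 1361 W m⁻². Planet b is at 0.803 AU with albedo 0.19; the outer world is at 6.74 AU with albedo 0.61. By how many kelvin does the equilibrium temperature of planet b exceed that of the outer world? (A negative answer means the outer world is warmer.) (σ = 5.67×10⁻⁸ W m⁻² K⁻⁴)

ΔT ≈ 209.9 K

T_eq = [S₀(1−A)/(4σd²)]^(1/4), so T ∝ (1−A)^(1/4) / √d.
T₁ = [1361×0.81/(4×5.67×10⁻⁸×0.803²)]^(1/4) = 294.66 K.
T₂ = [1361×0.39/(4×5.67×10⁻⁸×6.74²)]^(1/4) = 84.72 K.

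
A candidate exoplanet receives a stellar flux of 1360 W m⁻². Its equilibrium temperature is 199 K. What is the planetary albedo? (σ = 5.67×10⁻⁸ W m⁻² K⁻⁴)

A ≈ 0.74

From T_eq⁴ = S(1−A)/(4σ): 1−A = 4σT_eq⁴/S.
1−A = 4 × 5.67×10⁻⁸ × (199)⁴ / 1360 = 0.262.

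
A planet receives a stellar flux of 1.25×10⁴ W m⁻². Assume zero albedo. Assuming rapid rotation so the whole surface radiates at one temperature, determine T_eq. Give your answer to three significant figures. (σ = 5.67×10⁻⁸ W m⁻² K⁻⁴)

Energy balance: absorbed = emitted ⇒ πR²·S(1−A) = 4πR²·σT_eq⁴, so T_eq⁴ = S(1−A)/(4σ).
T_eq = [1.25×10⁴ × 1.00 / (4 × 5.67×10⁻⁸)]^(1/4) = (5.51×10¹⁰)^(1/4) = 485 K.

T_eq ≈ 485 K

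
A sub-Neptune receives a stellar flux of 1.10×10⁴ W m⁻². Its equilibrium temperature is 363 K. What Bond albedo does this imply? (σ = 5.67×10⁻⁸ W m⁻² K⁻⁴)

A ≈ 0.64

From T_eq⁴ = S(1−A)/(4σ): 1−A = 4σT_eq⁴/S.
1−A = 4 × 5.67×10⁻⁸ × (363)⁴ / 1.10×10⁴ = 0.358.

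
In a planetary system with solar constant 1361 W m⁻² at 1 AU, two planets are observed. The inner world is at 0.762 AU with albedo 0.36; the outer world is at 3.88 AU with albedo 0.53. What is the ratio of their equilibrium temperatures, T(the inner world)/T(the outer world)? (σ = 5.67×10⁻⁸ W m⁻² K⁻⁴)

T_eq = [S₀(1−A)/(4σd²)]^(1/4), so T ∝ (1−A)^(1/4) / √d.
T₁ = [1361×0.64/(4×5.67×10⁻⁸×0.762²)]^(1/4) = 285.18 K.
T₂ = [1361×0.47/(4×5.67×10⁻⁸×3.88²)]^(1/4) = 116.99 K.

T₁/T₂ ≈ 2.438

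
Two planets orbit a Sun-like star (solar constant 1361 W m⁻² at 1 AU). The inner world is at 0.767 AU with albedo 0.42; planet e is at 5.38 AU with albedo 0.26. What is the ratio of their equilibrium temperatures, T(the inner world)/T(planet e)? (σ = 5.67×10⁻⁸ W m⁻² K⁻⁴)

T_eq = [S₀(1−A)/(4σd²)]^(1/4), so T ∝ (1−A)^(1/4) / √d.
T₁ = [1361×0.58/(4×5.67×10⁻⁸×0.767²)]^(1/4) = 277.34 K.
T₂ = [1361×0.74/(4×5.67×10⁻⁸×5.38²)]^(1/4) = 111.29 K.

T₁/T₂ ≈ 2.492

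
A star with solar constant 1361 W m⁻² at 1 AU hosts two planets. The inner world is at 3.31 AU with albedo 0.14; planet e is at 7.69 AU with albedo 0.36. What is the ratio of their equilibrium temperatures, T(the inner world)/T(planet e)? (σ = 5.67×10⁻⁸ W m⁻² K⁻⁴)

T₁/T₂ ≈ 1.641

T_eq = [S₀(1−A)/(4σd²)]^(1/4), so T ∝ (1−A)^(1/4) / √d.
T₁ = [1361×0.86/(4×5.67×10⁻⁸×3.31²)]^(1/4) = 147.32 K.
T₂ = [1361×0.64/(4×5.67×10⁻⁸×7.69²)]^(1/4) = 89.77 K.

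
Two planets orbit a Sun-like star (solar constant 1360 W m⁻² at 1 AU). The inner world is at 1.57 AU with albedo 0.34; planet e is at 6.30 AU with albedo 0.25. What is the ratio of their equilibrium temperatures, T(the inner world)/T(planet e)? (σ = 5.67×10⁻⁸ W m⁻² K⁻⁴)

T_eq = [S₀(1−A)/(4σd²)]^(1/4), so T ∝ (1−A)^(1/4) / √d.
T₁ = [1360×0.66/(4×5.67×10⁻⁸×1.57²)]^(1/4) = 200.18 K.
T₂ = [1360×0.75/(4×5.67×10⁻⁸×6.30²)]^(1/4) = 103.17 K.

T₁/T₂ ≈ 1.940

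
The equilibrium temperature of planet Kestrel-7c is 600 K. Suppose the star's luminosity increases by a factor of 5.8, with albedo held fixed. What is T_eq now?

T_eq ∝ L^(1/4) · d^(−1/2).
T′ = 600 × 5.8^(1/4) = 931 K.

T_eq ≈ 931 K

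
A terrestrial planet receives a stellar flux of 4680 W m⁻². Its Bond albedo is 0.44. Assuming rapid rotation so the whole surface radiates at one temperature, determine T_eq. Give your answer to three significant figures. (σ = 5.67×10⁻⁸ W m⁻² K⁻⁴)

T_eq ≈ 328 K

Energy balance: absorbed = emitted ⇒ πR²·S(1−A) = 4πR²·σT_eq⁴, so T_eq⁴ = S(1−A)/(4σ).
T_eq = [4680 × 0.56 / (4 × 5.67×10⁻⁸)]^(1/4) = (1.16×10¹⁰)^(1/4) = 328 K.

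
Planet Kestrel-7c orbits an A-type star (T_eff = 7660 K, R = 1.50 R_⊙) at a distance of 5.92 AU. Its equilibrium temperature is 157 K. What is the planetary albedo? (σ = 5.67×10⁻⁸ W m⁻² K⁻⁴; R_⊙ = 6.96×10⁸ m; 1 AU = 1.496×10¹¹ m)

A ≈ 0.49

R_⋆ = 1.50 × 6.96×10⁸ = 1.04×10⁹ m.
d = 5.92 AU = 8.86×10¹¹ m.
L = 4πR_⋆²σT_⋆⁴ = 4π(1.04×10⁹)² × 5.67×10⁻⁸ × (7660)⁴ = 2.67×10²⁷ W.
S = L/(4πd²) = 271 W m⁻².
From T_eq⁴ = S(1−A)/(4σ): 1−A = 4σT_eq⁴/S.
1−A = 4 × 5.67×10⁻⁸ × (157)⁴ / 271 = 0.508.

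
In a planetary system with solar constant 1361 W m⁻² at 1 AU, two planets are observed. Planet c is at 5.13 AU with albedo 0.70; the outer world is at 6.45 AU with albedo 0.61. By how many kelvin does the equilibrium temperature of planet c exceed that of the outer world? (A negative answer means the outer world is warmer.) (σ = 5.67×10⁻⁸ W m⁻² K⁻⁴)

ΔT ≈ 4.3 K

T_eq = [S₀(1−A)/(4σd²)]^(1/4), so T ∝ (1−A)^(1/4) / √d.
T₁ = [1361×0.30/(4×5.67×10⁻⁸×5.13²)]^(1/4) = 90.94 K.
T₂ = [1361×0.39/(4×5.67×10⁻⁸×6.45²)]^(1/4) = 86.60 K.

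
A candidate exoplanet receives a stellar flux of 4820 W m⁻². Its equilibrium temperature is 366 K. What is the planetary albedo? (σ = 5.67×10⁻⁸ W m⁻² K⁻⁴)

A ≈ 0.16

From T_eq⁴ = S(1−A)/(4σ): 1−A = 4σT_eq⁴/S.
1−A = 4 × 5.67×10⁻⁸ × (366)⁴ / 4820 = 0.844.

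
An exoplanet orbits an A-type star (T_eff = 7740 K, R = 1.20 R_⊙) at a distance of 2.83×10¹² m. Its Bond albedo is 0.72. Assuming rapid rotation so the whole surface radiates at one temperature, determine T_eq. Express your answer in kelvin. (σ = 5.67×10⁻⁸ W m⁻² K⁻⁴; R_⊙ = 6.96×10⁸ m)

T_eq ≈ 68.4 K

R_⋆ = 1.20 × 6.96×10⁸ = 8.35×10⁸ m.
L = 4πR_⋆²σT_⋆⁴ = 4π(8.35×10⁸)² × 5.67×10⁻⁸ × (7740)⁴ = 1.78×10²⁷ W.
S = L/(4πd²) = 17.7 W m⁻².
Energy balance: absorbed = emitted ⇒ πR²·S(1−A) = 4πR²·σT_eq⁴, so T_eq⁴ = S(1−A)/(4σ).
T_eq = [17.7 × 0.28 / (4 × 5.67×10⁻⁸)]^(1/4) = (2.19×10⁷)^(1/4) = 68.4 K.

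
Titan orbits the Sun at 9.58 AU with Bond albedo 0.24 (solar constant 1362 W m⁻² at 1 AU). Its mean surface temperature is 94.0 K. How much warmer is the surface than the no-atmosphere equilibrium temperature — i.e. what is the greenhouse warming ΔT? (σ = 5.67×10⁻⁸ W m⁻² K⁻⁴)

ΔT ≈ 10.0 K

S = 1362/9.58² = 14.84 W m⁻².
T_eq = [S(1−A)/(4σ)]^(1/4) = [14.84×0.76/(4×5.67×10⁻⁸)]^(1/4) = 84.0 K.
ΔT = T_surf − T_eq = 94 − 84.0.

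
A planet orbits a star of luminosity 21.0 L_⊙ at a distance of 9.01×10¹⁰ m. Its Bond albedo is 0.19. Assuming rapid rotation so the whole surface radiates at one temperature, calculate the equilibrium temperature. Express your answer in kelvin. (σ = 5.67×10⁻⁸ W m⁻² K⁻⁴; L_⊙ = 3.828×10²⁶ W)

L = 21.0 × 3.828×10²⁶ = 8.04×10²⁷ W.
Flux: S = L/(4πd²) = 8.04×10²⁷/(4π×(9.01×10¹⁰)²) = 7.88×10⁴ W m⁻².
Energy balance: absorbed = emitted ⇒ πR²·S(1−A) = 4πR²·σT_eq⁴, so T_eq⁴ = S(1−A)/(4σ).
T_eq = [7.88×10⁴ × 0.81 / (4 × 5.67×10⁻⁸)]^(1/4) = (2.81×10¹¹)^(1/4) = 728 K.

T_eq ≈ 728 K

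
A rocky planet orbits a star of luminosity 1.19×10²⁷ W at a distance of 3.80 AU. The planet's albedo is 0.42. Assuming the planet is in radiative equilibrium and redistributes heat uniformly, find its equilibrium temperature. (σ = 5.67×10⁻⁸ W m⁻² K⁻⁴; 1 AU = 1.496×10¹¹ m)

d = 3.80 AU = 5.68×10¹¹ m.
Flux: S = L/(4πd²) = 1.19×10²⁷/(4π×(5.68×10¹¹)²) = 293 W m⁻².
Energy balance: absorbed = emitted ⇒ πR²·S(1−A) = 4πR²·σT_eq⁴, so T_eq⁴ = S(1−A)/(4σ).
T_eq = [293 × 0.58 / (4 × 5.67×10⁻⁸)]^(1/4) = (7.49×10⁸)^(1/4) = 165 K.

T_eq ≈ 165 K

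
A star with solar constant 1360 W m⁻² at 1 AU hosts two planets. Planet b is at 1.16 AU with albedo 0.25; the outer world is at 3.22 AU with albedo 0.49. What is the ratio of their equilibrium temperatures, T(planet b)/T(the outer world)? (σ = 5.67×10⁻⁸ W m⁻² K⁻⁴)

T₁/T₂ ≈ 1.835

T_eq = [S₀(1−A)/(4σd²)]^(1/4), so T ∝ (1−A)^(1/4) / √d.
T₁ = [1360×0.75/(4×5.67×10⁻⁸×1.16²)]^(1/4) = 240.44 K.
T₂ = [1360×0.51/(4×5.67×10⁻⁸×3.22²)]^(1/4) = 131.05 K.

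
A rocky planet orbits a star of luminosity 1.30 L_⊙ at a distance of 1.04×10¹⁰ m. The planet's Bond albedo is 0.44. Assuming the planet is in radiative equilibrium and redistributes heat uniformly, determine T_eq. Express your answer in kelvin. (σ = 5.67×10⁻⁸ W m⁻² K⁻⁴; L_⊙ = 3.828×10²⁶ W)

L = 1.30 × 3.828×10²⁶ = 4.98×10²⁶ W.
Flux: S = L/(4πd²) = 4.98×10²⁶/(4π×(1.04×10¹⁰)²) = 3.66×10⁵ W m⁻².
Energy balance: absorbed = emitted ⇒ πR²·S(1−A) = 4πR²·σT_eq⁴, so T_eq⁴ = S(1−A)/(4σ).
T_eq = [3.66×10⁵ × 0.56 / (4 × 5.67×10⁻⁸)]^(1/4) = (9.04×10¹¹)^(1/4) = 975 K.

T_eq ≈ 975 K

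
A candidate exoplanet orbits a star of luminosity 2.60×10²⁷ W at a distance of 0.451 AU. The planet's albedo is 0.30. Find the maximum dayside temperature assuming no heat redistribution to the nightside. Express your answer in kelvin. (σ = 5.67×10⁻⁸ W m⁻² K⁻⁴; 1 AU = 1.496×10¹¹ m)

T_ss ≈ 865 K

d = 0.451 AU = 6.75×10¹⁰ m.
Flux: S = L/(4πd²) = 2.60×10²⁷/(4π×(6.75×10¹⁰)²) = 4.55×10⁴ W m⁻².
With no redistribution each surface element balances locally: S(1−A) = σT⁴.
T = [4.55×10⁴ × 0.70 / 5.67×10⁻⁸]^(1/4) = (5.61×10¹¹)^(1/4) = 865 K.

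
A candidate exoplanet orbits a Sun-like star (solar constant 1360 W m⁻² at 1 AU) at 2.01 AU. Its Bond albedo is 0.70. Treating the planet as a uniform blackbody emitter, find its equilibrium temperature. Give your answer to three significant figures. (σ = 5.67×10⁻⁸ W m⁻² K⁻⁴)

T_eq ≈ 145 K

Flux at 2.01 AU: S = 1360/2.01² = 337 W m⁻².
Energy balance: absorbed = emitted ⇒ πR²·S(1−A) = 4πR²·σT_eq⁴, so T_eq⁴ = S(1−A)/(4σ).
T_eq = [337 × 0.30 / (4 × 5.67×10⁻⁸)]^(1/4) = (4.45×10⁸)^(1/4) = 145 K.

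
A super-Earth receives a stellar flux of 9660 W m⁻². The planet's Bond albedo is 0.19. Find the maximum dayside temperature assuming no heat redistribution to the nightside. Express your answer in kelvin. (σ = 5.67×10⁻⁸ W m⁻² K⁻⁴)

With no redistribution each surface element balances locally: S(1−A) = σT⁴.
T = [9660 × 0.81 / 5.67×10⁻⁸]^(1/4) = (1.38×10¹¹)^(1/4) = 609 K.

T_ss ≈ 609 K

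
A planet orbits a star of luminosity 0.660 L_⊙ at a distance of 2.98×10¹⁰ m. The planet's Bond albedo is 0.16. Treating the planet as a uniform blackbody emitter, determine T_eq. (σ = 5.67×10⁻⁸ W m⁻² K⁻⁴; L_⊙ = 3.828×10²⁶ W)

T_eq ≈ 538 K

L = 0.660 × 3.828×10²⁶ = 2.53×10²⁶ W.
Flux: S = L/(4πd²) = 2.53×10²⁶/(4π×(2.98×10¹⁰)²) = 2.26×10⁴ W m⁻².
Energy balance: absorbed = emitted ⇒ πR²·S(1−A) = 4πR²·σT_eq⁴, so T_eq⁴ = S(1−A)/(4σ).
T_eq = [2.26×10⁴ × 0.84 / (4 × 5.67×10⁻⁸)]^(1/4) = (8.39×10¹⁰)^(1/4) = 538 K.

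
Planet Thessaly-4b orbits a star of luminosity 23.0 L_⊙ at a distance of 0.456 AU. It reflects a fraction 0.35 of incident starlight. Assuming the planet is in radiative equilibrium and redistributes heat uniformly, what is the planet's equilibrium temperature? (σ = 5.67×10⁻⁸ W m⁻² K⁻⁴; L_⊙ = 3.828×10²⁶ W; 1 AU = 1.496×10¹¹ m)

d = 0.456 AU = 6.82×10¹⁰ m.
L = 23.0 × 3.828×10²⁶ = 8.80×10²⁷ W.
Flux: S = L/(4πd²) = 8.80×10²⁷/(4π×(6.82×10¹⁰)²) = 1.51×10⁵ W m⁻².
Energy balance: absorbed = emitted ⇒ πR²·S(1−A) = 4πR²·σT_eq⁴, so T_eq⁴ = S(1−A)/(4σ).
T_eq = [1.51×10⁵ × 0.65 / (4 × 5.67×10⁻⁸)]^(1/4) = (4.31×10¹¹)^(1/4) = 810 K.

T_eq ≈ 810 K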